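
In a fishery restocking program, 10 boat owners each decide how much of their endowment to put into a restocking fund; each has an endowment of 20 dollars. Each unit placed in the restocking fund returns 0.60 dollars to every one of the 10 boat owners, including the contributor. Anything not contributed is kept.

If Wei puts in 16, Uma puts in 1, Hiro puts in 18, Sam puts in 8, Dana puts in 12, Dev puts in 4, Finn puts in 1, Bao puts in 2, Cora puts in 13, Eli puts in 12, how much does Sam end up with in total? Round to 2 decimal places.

Total contributed: 16 + 1 + 18 + 8 + 12 + 4 + 1 + 2 + 13 + 12 = 87.
Each receives 0.60 × 87 = 52.20 from the restocking fund.
Sam keeps 20 − 8 = 12, so Sam's payoff is 12 + 52.20 = 64.20.

64.20 dollars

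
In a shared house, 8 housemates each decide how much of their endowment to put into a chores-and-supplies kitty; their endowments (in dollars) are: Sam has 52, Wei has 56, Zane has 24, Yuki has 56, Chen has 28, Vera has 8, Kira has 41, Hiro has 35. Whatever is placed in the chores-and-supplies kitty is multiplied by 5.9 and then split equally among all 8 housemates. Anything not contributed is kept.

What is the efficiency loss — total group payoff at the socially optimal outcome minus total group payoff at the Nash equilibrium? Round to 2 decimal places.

The private return per contributed unit is 5.9/8 = 0.7375 < 1 for every player regardless of endowment, so the Nash equilibrium is zero contribution and the group total is Σ E_j = 52 + 56 + 24 + 56 + 28 + 8 + 41 + 35 = 300.
Each contributed unit returns 5.900 to the group, so the social optimum is full contribution by everyone: group total = 5.900 × 300 = 1770.00.
Efficiency loss = (5.900 − 1) × 300 = 1470.00.

1470.00 dollars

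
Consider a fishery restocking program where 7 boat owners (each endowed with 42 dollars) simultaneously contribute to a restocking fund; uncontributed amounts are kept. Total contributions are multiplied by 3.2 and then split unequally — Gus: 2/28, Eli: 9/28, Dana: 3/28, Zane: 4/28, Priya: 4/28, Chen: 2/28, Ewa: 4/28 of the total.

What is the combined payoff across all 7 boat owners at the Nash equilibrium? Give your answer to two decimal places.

386.40 dollars

Player j's private return per contributed unit is 3.2 × (j's share). Contributing is weakly dominant for j when that share is at least 1/3.2 = 0.3125, and contributing 0 is dominant otherwise.
Only Eli (9/28) clears that bar, contributing 42; the remaining 6 contribute 0. Total contributed: 42.
The restocking fund pays out 3.2 × 42 = 134.40 in total (split across the unequal shares, but the aggregate is all that matters for the group sum).
The 6 free-riders keep 42 each, adding 252. Group total = 252 + 134.40 = 386.40.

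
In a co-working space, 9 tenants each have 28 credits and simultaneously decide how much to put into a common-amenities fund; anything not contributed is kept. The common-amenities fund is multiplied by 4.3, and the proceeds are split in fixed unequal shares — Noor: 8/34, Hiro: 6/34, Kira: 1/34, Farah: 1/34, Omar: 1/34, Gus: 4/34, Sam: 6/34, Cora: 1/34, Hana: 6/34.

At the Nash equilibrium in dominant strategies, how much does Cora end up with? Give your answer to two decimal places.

31.54 credits

Player j's private return per contributed unit is 4.3 × (j's share). Contributing is weakly dominant for j when that share is at least 1/4.3 = 0.2326, and contributing 0 is dominant otherwise.
The only share above 0.2326 is Noor's 8/34, contributing 28; the remaining 8 contribute 0. Total contributed: 28.
Cora keeps 28 and receives 4.3 × 28 × 1/34 = 3.54 from the common-amenities fund, for a payoff of 31.54.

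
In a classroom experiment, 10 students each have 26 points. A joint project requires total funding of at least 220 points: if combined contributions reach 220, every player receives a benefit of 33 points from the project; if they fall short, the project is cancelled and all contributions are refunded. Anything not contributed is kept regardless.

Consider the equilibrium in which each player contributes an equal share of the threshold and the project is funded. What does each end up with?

Equal share of the threshold: 220/10 = 22.
At this profile no one gains by cutting their contribution: any cut drops the total below 220, the project is cancelled, contributions are refunded, and the deviator ends with 26, which is less than 26 − 22 + 33 = 37. Contributing more than 22 just wastes the excess. So contributing exactly 22 is a best response.
Each player's payoff: 26 − 22 + 33 = 37.

37 points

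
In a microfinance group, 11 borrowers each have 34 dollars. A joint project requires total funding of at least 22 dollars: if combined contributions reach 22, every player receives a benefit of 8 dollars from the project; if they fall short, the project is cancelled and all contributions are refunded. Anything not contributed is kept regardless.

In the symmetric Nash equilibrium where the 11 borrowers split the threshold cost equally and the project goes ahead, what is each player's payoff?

40 dollars

Equal share of the threshold: 22/11 = 2.
At this profile no one gains by cutting their contribution: any cut drops the total below 22, the project is cancelled, contributions are refunded, and the deviator ends with 34, which is less than 34 − 2 + 8 = 40. Contributing more than 2 just wastes the excess. So contributing exactly 2 is a best response.
Each player's payoff: 34 − 2 + 8 = 40.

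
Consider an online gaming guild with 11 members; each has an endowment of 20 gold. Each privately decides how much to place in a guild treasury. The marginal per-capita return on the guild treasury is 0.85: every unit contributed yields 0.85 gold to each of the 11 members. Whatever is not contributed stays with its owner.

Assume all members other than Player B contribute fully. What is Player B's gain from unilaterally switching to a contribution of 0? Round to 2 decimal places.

Switching from a contribution of 20 to 0 lets Player B keep an extra 20 gold, but lowers the guild treasury by 20, which costs Player B their own share of that drop: 0.85 × 20 = 17.00.
Net gain = 20 − 17.00 = 3.00. The private return per contributed unit (0.85) is below 1, so free-riding is indeed the best response regardless of what the others do.

3.00 gold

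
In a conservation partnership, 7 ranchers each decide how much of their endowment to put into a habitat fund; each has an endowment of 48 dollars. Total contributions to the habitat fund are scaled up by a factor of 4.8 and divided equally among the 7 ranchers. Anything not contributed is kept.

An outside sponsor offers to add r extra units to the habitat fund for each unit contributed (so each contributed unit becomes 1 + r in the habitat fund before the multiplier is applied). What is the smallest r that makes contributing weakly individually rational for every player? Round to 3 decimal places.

With matching at rate r, one contributed unit becomes (1 + r) in the habitat fund and returns 4.8 × (1 + r) / 7 to the contributor.
Setting this equal to 1: 1 + r = 7/4.8 = 1.4583.
So the minimum matching rate is r = 1.4583 − 1 = 0.458.

0.458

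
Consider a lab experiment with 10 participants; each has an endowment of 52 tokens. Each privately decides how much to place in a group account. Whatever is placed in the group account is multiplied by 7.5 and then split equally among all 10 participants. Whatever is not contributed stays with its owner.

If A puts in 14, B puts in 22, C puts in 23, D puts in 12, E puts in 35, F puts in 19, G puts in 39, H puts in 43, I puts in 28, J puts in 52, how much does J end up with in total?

215.25 tokens

Total contributed: 14 + 22 + 23 + 12 + 35 + 19 + 39 + 43 + 28 + 52 = 287.
Each receives 7.5 × 287 / 10 = 215.25 from the group account.
J keeps 52 − 52 = 0, so J's payoff is 0 + 215.25 = 215.25.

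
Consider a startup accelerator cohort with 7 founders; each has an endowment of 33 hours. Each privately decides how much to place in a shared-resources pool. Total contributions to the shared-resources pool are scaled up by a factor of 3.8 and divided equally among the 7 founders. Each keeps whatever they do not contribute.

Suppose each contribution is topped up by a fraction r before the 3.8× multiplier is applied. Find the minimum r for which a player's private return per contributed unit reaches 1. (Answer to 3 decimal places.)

With matching at rate r, one contributed unit becomes (1 + r) in the shared-resources pool and returns 3.8 × (1 + r) / 7 to the contributor.
Setting this equal to 1: 1 + r = 7/3.8 = 1.8421.
So the minimum matching rate is r = 1.8421 − 1 = 0.842.

0.842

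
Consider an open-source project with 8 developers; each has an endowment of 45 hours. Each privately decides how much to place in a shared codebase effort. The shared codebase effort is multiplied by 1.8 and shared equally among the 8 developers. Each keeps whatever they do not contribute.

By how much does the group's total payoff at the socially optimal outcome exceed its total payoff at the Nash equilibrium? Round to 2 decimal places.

Each contributed unit returns 1.8/8 = 0.2250 to its contributor — below 1 — so contributing 0 is dominant for every player. At the Nash equilibrium everyone keeps their 45, and the group total is 8 × 45 = 360.
Each contributed unit returns 1.800 to the group as a whole (0.2250 to each of 8 players), which exceeds 1, so the social optimum is full contribution: group total = 1.800 × 360 = 648.00.
Efficiency loss = 648.00 − 360 = 288.00.

288.00 hours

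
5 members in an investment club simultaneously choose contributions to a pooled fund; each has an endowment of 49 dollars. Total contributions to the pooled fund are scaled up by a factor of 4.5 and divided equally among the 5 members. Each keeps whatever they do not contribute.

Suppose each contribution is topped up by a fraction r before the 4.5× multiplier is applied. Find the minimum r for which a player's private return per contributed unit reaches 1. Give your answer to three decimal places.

0.111

With matching at rate r, one contributed unit becomes (1 + r) in the pooled fund and returns 4.5 × (1 + r) / 5 to the contributor.
Setting this equal to 1: 1 + r = 5/4.5 = 1.1111.
So the minimum matching rate is r = 1.1111 − 1 = 0.111.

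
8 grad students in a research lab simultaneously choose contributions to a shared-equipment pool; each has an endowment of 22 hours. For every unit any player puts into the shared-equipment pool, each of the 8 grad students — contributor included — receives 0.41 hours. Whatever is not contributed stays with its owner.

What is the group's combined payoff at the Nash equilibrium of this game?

176.00 hours

The private return per contributed unit is 0.41 < 1, so contributing 0 is dominant for every player. At the Nash equilibrium everyone keeps their 22, and the group total is 8 × 22 = 176.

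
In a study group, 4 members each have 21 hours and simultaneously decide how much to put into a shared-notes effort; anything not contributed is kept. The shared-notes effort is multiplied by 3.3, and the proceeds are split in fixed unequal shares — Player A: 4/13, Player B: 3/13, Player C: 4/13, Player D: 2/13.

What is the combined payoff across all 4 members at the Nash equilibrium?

180.60 hours

Player j's private return per contributed unit is 3.3 × (j's share). Contributing is weakly dominant for j when that share is at least 1/3.3 = 0.3030, and contributing 0 is dominant otherwise.
Player A and Player C are above the threshold, contributing 21 each; the remaining 2 contribute 0. Total contributed: 42.
The shared-notes effort pays out 3.3 × 42 = 138.60 in total (split across the unequal shares, but the aggregate is all that matters for the group sum).
The 2 free-riders keep 21 each, adding 42. Group total = 42 + 138.60 = 180.60.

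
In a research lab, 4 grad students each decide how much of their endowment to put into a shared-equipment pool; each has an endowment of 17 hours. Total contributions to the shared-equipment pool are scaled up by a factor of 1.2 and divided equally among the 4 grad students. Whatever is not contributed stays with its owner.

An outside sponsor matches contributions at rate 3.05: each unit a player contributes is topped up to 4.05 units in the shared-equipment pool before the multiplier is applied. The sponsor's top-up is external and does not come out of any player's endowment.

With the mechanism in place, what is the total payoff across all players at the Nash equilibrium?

330.48 hours

With the mechanism, a contributed unit returns 1.2 × 4.05 / 4 = 1.2150 per unit of net cost to the contributor — now above 1 — so contributing fully is weakly dominant for every player.
So the Nash equilibrium is full contribution by all 4; the group earns 1.2 × 4.05 × 68 = 330.48.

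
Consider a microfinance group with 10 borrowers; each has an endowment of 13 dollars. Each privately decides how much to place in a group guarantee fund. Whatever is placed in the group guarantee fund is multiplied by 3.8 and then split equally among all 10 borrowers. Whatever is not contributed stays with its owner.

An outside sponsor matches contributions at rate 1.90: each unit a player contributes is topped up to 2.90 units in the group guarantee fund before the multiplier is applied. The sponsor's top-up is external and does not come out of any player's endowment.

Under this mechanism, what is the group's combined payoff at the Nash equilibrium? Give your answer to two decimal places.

1432.60 dollars

The effective private return per unit is now 3.8 × 2.90 / 10 = 1.1020 > 1, so every player's dominant strategy flips to full contribution.
At the Nash equilibrium everyone contributes 13. Group total payoff = 3.8 × 2.90 × 130 = 1432.60.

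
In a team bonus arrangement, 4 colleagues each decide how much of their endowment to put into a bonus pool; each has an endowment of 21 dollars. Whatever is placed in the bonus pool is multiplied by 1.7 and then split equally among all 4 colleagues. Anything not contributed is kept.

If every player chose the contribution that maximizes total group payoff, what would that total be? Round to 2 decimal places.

142.80 dollars

Each contributed unit returns 1.700 to the group as a whole (0.4250 to each of 4 players), which exceeds 1, so the social optimum is full contribution: group total = 1.700 × 84 = 142.80.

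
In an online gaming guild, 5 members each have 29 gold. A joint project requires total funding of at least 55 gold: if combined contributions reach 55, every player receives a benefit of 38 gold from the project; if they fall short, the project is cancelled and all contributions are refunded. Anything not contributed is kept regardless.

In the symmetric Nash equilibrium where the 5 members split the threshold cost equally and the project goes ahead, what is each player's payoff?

56 gold

Equal share of the threshold: 55/5 = 11.
At this profile no one gains by cutting their contribution: any cut drops the total below 55, the project is cancelled, contributions are refunded, and the deviator ends with 29, which is less than 29 − 11 + 38 = 56. Contributing more than 11 just wastes the excess. So contributing exactly 11 is a best response.
Each player's payoff: 29 − 11 + 38 = 56.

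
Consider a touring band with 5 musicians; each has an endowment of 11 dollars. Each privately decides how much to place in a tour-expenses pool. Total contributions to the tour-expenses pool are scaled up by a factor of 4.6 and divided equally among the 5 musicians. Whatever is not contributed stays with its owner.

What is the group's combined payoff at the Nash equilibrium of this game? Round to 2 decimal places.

Each contributed unit returns 4.6/5 = 0.9200 to its contributor — below 1 — so contributing 0 is dominant for every player. At the Nash equilibrium everyone keeps their 11, and the group total is 5 × 11 = 55.

55.00 dollars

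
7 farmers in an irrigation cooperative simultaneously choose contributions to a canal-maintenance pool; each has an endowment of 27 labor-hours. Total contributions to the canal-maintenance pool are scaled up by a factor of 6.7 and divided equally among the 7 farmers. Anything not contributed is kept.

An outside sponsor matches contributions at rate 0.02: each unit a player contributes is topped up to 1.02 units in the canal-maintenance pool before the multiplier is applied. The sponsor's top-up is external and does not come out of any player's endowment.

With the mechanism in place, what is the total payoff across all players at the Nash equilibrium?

189.00 labor-hours

Even with the mechanism, each unit contributed returns only 6.7 × 1.02 / 7 = 0.9763 per unit of net cost, so contributing nothing is still dominant.
At the Nash equilibrium no one contributes; group total payoff = 7 × 27 = 189.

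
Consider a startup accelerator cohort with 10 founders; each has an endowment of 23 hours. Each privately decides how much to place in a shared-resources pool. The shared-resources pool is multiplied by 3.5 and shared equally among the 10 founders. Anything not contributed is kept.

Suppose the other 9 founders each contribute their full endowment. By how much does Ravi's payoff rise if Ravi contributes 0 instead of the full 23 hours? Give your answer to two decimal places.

14.95 hours

Switching from a contribution of 23 to 0 lets Ravi keep an extra 23 hours, but lowers the shared-resources pool by 23, which costs Ravi their own share of that drop: 3.5/10 × 23 = 8.05.
Net gain = 23 − 8.05 = 14.95. The private return per contributed unit (0.3500) is below 1, so free-riding is indeed the best response regardless of what the others do.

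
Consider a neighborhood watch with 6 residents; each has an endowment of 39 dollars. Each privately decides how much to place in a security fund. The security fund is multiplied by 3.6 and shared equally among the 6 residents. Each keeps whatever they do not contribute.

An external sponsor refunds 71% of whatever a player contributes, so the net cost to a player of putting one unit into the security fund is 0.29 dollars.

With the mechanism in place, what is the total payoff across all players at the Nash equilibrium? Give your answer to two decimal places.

The effective private return per unit is now (3.6/6) / 0.29 = 2.0690 > 1, so every player's dominant strategy flips to full contribution.
At the Nash equilibrium everyone contributes 39. Group total payoff = 6 × (39 × 0.71 + 3.6 × 39) = 1008.54.

1008.54 dollars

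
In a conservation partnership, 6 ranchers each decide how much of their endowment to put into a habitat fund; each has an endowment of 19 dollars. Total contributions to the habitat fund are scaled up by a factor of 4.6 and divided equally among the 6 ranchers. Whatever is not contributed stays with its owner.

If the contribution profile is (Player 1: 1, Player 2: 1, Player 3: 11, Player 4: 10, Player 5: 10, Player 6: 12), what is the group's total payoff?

Total contributed: 1 + 1 + 11 + 10 + 10 + 12 = 45; total kept: 6 × 19 − 45 = 69.
The habitat fund pays out 4.6 × 45 = 207.00 in aggregate.
Group total = 69 + 207.00 = 276.00.

276.00 dollars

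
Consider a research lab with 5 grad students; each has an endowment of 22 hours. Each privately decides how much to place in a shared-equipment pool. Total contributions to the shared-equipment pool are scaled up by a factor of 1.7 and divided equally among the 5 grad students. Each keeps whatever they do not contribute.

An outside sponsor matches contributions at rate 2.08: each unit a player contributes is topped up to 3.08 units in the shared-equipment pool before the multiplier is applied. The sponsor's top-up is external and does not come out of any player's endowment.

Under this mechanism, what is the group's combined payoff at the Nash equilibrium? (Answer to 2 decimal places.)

575.96 hours

The effective private return per unit is now 1.7 × 3.08 / 5 = 1.0472 > 1, so every player's dominant strategy flips to full contribution.
So the Nash equilibrium is full contribution by all 5; the group earns 1.7 × 3.08 × 110 = 575.96.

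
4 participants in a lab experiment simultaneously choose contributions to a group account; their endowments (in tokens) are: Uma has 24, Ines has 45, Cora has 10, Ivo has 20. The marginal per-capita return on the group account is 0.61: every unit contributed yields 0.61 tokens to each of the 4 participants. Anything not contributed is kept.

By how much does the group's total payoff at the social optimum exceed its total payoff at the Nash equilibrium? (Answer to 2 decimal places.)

142.56 tokens

The private return per contributed unit is 0.61 < 1 for everyone, so the Nash equilibrium is zero contribution and the group total is Σ E_j = 24 + 45 + 10 + 20 = 99.
Each contributed unit returns 2.440 to the group, so the social optimum is full contribution by everyone: group total = 2.440 × 99 = 241.56.
Efficiency loss = (2.440 − 1) × 99 = 142.56.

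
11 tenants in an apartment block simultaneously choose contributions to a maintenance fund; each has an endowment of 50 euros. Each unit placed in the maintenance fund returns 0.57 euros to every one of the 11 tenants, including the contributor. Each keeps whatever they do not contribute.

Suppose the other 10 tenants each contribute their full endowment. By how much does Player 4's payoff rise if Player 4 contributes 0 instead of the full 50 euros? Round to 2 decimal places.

21.50 euros

Switching from a contribution of 50 to 0 lets Player 4 keep an extra 50 euros, but lowers the maintenance fund by 50, which costs Player 4 their own share of that drop: 0.57 × 50 = 28.50.
Net gain = 50 − 28.50 = 21.50. The private return per contributed unit (0.57) is below 1, so free-riding is indeed the best response regardless of what the others do.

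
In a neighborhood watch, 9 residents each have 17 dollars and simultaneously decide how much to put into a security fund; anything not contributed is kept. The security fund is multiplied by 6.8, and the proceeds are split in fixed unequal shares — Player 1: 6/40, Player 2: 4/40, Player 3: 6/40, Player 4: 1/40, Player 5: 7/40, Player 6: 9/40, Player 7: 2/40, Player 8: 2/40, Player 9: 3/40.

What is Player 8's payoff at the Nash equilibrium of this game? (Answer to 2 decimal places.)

40.12 dollars

A player with share s gets back 6.8·s per unit contributed, so full contribution is dominant for anyone with s > 1/6.8 = 0.1471 and zero contribution is dominant for anyone below.
Player 1, Player 3, Player 5 and Player 6 are above the threshold, contributing 17 each; the remaining 5 contribute 0. Total contributed: 68.
Player 8 keeps 17 and receives 6.8 × 68 × 2/40 = 23.12 from the security fund, for a payoff of 40.12.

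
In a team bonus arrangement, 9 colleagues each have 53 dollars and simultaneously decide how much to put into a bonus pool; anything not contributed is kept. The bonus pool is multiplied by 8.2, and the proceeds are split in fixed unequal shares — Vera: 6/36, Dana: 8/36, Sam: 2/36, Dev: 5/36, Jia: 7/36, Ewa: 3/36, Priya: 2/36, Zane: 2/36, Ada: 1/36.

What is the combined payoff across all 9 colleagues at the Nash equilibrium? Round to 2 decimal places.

2003.40 dollars

Each unit j contributes comes back to j as 8.2 × (j's share), so j prefers to contribute only if that share exceeds 1/8.2 = 0.1220; otherwise keeping the unit dominates.
Vera, Dana, Dev and Jia are above the threshold, contributing 53 each; the remaining 5 contribute 0. Total contributed: 212.
The bonus pool pays out 8.2 × 212 = 1738.40 in total (split across the unequal shares, but the aggregate is all that matters for the group sum).
The 5 free-riders keep 53 each, adding 265. Group total = 265 + 1738.40 = 2003.40.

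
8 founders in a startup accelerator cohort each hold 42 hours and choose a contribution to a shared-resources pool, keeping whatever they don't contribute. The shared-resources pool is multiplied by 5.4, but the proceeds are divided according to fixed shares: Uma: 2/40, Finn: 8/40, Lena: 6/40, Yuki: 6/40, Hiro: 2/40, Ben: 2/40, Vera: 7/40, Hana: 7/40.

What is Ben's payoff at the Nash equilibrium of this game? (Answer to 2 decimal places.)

53.34 hours

Player j's private return per contributed unit is 5.4 × (j's share). Contributing is weakly dominant for j when that share is at least 1/5.4 = 0.1852, and contributing 0 is dominant otherwise.
The only share above 0.1852 is Finn's 8/40, contributing 42; the remaining 7 contribute 0. Total contributed: 42.
Ben keeps 42 and receives 5.4 × 42 × 2/40 = 11.34 from the shared-resources pool, for a payoff of 53.34.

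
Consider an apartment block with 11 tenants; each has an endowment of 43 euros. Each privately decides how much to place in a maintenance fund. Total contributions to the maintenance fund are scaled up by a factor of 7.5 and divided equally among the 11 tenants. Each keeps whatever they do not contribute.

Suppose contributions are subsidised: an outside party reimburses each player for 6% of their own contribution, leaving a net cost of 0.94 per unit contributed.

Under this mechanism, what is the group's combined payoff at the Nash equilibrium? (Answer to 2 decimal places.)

473.00 euros

Even with the mechanism, each unit contributed returns only (7.5/11) / 0.94 = 0.7253 per unit of net cost, so contributing nothing is still dominant.
At the Nash equilibrium no one contributes; group total payoff = 11 × 43 = 473.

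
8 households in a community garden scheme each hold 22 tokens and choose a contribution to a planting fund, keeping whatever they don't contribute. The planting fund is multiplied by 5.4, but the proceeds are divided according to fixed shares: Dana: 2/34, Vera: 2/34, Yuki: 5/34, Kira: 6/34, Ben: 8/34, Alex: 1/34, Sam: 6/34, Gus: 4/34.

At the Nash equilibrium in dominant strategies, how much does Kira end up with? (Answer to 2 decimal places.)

Player j's private return per contributed unit is 5.4 × (j's share). Contributing is weakly dominant for j when that share is at least 1/5.4 = 0.1852, and contributing 0 is dominant otherwise.
The only share above 0.1852 is Ben's 8/34, contributing 22; the remaining 7 contribute 0. Total contributed: 22.
Kira keeps 22 and receives 5.4 × 22 × 6/34 = 20.96 from the planting fund, for a payoff of 42.96.

42.96 tokens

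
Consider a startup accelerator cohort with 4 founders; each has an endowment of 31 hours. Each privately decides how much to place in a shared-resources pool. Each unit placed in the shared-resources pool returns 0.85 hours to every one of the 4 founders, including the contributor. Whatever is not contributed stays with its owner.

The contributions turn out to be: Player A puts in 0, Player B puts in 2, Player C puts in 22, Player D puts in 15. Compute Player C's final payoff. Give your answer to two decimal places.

Total contributed: 0 + 2 + 22 + 15 = 39.
Each receives 0.85 × 39 = 33.15 from the shared-resources pool.
Player C keeps 31 − 22 = 9, so Player C's payoff is 9 + 33.15 = 42.15.

42.15 hours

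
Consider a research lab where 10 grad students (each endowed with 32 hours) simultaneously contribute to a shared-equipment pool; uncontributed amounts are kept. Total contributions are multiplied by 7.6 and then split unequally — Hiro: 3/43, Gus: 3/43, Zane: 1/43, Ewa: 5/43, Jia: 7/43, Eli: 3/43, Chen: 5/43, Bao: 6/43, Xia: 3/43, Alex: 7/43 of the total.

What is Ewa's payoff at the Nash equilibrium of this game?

116.84 hours

Player j's private return per contributed unit is 7.6 × (j's share). Contributing is weakly dominant for j when that share is at least 1/7.6 = 0.1316, and contributing 0 is dominant otherwise.
Jia, Bao and Alex clear that bar, contributing 32 each; the remaining 7 contribute 0. Total contributed: 96.
Ewa keeps 32 and receives 7.6 × 96 × 5/43 = 84.84 from the shared-equipment pool, for a payoff of 116.84.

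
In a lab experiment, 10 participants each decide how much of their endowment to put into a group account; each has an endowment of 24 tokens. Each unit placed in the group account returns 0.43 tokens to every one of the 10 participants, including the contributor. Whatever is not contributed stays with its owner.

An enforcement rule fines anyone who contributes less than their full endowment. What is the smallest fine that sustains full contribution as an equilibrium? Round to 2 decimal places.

13.68 tokens

Given the others contribute fully, the best deviation is to contribute 0 (any partial contribution still incurs the fine and gives up units whose private return 0.43 is below 1).
Deviating from 24 to 0 saves 24 tokens but forfeits the deviator's share of the drop in the group account: 0.43 × 24 = 10.32.
So the deviation gain is 24 − 10.32 = 13.68, and the fine must be at least 13.68 tokens to wipe it out.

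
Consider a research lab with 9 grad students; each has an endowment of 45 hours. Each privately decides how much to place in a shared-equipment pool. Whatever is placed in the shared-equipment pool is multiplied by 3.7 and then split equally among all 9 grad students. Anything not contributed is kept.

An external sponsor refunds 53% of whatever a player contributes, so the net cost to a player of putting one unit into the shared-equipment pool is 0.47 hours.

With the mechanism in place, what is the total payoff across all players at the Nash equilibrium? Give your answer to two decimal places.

405.00 hours

Even with the mechanism, each unit contributed returns only (3.7/9) / 0.47 = 0.8747 per unit of net cost, so contributing nothing is still dominant.
Everyone keeps their endowment and the group total is 9 × 45 = 405.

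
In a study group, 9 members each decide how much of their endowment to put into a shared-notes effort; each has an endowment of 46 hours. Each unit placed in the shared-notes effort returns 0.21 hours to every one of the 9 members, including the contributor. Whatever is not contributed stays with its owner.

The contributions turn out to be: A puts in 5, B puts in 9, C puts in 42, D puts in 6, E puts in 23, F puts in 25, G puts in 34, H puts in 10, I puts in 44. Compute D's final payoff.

Total contributed: 5 + 9 + 42 + 6 + 23 + 25 + 34 + 10 + 44 = 198.
Each receives 0.21 × 198 = 41.58 from the shared-notes effort.
D keeps 46 − 6 = 40, so D's payoff is 40 + 41.58 = 81.58.

81.58 hours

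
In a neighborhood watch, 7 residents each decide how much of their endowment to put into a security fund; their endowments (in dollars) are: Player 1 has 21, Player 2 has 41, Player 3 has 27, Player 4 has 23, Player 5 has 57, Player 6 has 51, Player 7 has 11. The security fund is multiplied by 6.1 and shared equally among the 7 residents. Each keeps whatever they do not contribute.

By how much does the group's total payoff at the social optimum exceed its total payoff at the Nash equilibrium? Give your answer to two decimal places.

1178.10 dollars

The private return per contributed unit is 6.1/7 = 0.8714 < 1 for every player regardless of endowment, so the Nash equilibrium is zero contribution and the group total is Σ E_j = 21 + 41 + 27 + 23 + 57 + 51 + 11 = 231.
Each contributed unit returns 6.100 to the group, so the social optimum is full contribution by everyone: group total = 6.100 × 231 = 1409.10.
Efficiency loss = (6.100 − 1) × 231 = 1178.10.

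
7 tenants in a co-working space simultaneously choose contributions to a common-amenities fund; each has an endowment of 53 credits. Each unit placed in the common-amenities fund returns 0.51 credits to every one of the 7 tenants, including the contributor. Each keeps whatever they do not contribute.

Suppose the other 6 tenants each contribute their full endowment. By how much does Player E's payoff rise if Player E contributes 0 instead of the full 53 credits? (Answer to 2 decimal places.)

Switching from a contribution of 53 to 0 lets Player E keep an extra 53 credits, but lowers the common-amenities fund by 53, which costs Player E their own share of that drop: 0.51 × 53 = 27.03.
Net gain = 53 − 27.03 = 25.97. The private return per contributed unit (0.51) is below 1, so free-riding is indeed the best response regardless of what the others do.

25.97 credits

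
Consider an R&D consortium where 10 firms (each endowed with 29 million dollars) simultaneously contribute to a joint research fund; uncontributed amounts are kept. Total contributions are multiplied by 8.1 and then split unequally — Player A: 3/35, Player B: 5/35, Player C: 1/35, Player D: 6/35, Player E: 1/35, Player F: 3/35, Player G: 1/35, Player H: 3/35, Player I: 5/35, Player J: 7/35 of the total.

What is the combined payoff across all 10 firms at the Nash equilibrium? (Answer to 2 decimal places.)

1113.60 million dollars

Player j's private return per contributed unit is 8.1 × (j's share). Contributing is weakly dominant for j when that share is at least 1/8.1 = 0.1235, and contributing 0 is dominant otherwise.
Player B, Player D, Player I and Player J are above the threshold, contributing 29 each; the remaining 6 contribute 0. Total contributed: 116.
The joint research fund pays out 8.1 × 116 = 939.60 in total (split across the unequal shares, but the aggregate is all that matters for the group sum).
The 6 free-riders keep 29 each, adding 174. Group total = 174 + 939.60 = 1113.60.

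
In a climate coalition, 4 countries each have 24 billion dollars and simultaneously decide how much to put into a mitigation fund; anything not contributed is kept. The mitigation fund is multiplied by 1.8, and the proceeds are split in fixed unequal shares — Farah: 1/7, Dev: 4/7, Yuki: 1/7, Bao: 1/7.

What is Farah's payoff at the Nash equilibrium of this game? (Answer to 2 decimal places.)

For player j, contributing a unit is worthwhile iff 1.8 × (j's share) ≥ 1, i.e. iff j's share is at least 0.5556.
The only share above 0.5556 is Dev's 4/7, contributing 24; the remaining 3 contribute 0. Total contributed: 24.
Farah keeps 24 and receives 1.8 × 24 × 1/7 = 6.17 from the mitigation fund, for a payoff of 30.17.

30.17 billion dollars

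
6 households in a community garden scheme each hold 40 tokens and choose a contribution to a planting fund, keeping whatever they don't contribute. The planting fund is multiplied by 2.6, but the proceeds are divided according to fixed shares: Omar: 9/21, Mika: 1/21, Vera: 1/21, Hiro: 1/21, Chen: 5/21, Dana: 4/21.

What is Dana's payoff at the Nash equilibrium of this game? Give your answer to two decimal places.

Each unit j contributes comes back to j as 2.6 × (j's share), so j prefers to contribute only if that share exceeds 1/2.6 = 0.3846; otherwise keeping the unit dominates.
The only share above 0.3846 is Omar's 9/21, contributing 40; the remaining 5 contribute 0. Total contributed: 40.
Dana keeps 40 and receives 2.6 × 40 × 4/21 = 19.81 from the planting fund, for a payoff of 59.81.

59.81 tokens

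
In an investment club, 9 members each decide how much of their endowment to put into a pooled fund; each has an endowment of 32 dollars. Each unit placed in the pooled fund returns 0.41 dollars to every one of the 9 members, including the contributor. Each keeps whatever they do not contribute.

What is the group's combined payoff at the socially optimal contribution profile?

1062.72 dollars

Each contributed unit returns 3.690 to the group as a whole (0.41 to each of 9 players), which exceeds 1, so the social optimum is full contribution: group total = 3.690 × 288 = 1062.72.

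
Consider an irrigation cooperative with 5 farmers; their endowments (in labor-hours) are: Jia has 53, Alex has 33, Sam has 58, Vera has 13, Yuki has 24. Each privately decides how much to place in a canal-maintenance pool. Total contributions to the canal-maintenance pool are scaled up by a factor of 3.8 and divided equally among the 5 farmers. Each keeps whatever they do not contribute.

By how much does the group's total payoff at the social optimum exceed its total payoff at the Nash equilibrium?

The private return per contributed unit is 3.8/5 = 0.7600 < 1 for every player regardless of endowment, so the Nash equilibrium is zero contribution and the group total is Σ E_j = 53 + 33 + 58 + 13 + 24 = 181.
Each contributed unit returns 3.800 to the group, so the social optimum is full contribution by everyone: group total = 3.800 × 181 = 687.80.
Efficiency loss = (3.800 − 1) × 181 = 506.80.

506.80 labor-hours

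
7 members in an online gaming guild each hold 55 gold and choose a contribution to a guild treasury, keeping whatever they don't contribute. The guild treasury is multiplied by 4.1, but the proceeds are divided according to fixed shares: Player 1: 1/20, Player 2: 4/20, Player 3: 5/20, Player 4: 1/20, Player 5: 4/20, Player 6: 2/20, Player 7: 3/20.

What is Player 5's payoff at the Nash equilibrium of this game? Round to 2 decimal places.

100.10 gold

For player j, contributing a unit is worthwhile iff 4.1 × (j's share) ≥ 1, i.e. iff j's share is at least 0.2439.
Only Player 3 (5/20) clears that bar, contributing 55; the remaining 6 contribute 0. Total contributed: 55.
Player 5 keeps 55 and receives 4.1 × 55 × 4/20 = 45.10 from the guild treasury, for a payoff of 100.10.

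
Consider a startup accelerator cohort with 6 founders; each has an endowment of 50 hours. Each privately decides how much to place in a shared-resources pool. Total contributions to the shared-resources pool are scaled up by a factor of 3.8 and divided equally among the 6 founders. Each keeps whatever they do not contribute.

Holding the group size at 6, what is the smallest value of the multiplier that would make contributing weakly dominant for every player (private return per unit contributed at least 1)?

A contributed unit returns (multiplier)/6 to its contributor.
This reaches 1 exactly when the multiplier is 6.

6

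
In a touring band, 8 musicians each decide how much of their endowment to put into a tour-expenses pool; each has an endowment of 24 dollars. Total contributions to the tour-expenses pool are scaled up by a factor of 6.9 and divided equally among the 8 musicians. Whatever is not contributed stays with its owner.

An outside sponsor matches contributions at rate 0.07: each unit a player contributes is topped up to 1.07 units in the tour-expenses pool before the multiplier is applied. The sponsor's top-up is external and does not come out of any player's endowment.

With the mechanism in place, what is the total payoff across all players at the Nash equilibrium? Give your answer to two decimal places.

The effective private return is 6.9 × 1.07 / 8 = 0.9229, which is still under 1, so the mechanism doesn't change anyone's dominant strategy: zero contribution.
At the Nash equilibrium no one contributes; group total payoff = 8 × 24 = 192.

192.00 dollars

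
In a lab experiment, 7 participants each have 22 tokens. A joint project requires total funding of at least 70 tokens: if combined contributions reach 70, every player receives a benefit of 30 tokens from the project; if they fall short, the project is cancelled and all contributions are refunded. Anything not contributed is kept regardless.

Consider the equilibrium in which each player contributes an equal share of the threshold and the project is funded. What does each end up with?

Equal share of the threshold: 70/7 = 10.
At this profile no one gains by cutting their contribution: any cut drops the total below 70, the project is cancelled, contributions are refunded, and the deviator ends with 22, which is less than 22 − 10 + 30 = 42. Contributing more than 10 just wastes the excess. So contributing exactly 10 is a best response.
Each player's payoff: 22 − 10 + 30 = 42.

42 tokens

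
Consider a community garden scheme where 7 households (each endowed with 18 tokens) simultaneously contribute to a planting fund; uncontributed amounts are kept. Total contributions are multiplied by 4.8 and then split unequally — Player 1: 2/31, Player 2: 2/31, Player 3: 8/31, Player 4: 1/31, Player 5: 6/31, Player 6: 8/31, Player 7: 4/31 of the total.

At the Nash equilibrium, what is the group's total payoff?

262.80 tokens

A player with share s gets back 4.8·s per unit contributed, so full contribution is dominant for anyone with s > 1/4.8 = 0.2083 and zero contribution is dominant for anyone below.
Player 3 and Player 6 clear that bar, contributing 18 each; the remaining 5 contribute 0. Total contributed: 36.
The planting fund pays out 4.8 × 36 = 172.80 in total (split across the unequal shares, but the aggregate is all that matters for the group sum).
The 5 free-riders keep 18 each, adding 90. Group total = 90 + 172.80 = 262.80.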